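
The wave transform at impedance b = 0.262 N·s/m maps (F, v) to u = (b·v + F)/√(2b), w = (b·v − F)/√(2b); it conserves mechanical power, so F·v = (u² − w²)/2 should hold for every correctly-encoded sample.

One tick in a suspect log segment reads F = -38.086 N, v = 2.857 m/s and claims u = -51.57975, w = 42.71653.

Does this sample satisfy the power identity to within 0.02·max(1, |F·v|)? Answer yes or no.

no

F·v = (-38.086)×2.857 = -108.8117 W.
(u² − w²)/2 = (2660.4706 − 1824.7019)/2 = 417.8843 W.
|Δ| = 526.6960;  2% of max(1, |F·v|) = 2.1762.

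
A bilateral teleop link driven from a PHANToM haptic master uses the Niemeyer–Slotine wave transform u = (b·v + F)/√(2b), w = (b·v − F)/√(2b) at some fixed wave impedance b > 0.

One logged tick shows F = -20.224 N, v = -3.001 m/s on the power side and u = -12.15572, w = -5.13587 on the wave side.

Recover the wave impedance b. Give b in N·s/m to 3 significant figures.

b = 16.6 N·s/m

u + w = -17.29159;  u + w = √(2b)·v, so √(2b) = -17.29159/(-3.001) = 5.76194.
b = (√(2b))²/2 = 33.19998/2 = 16.59999.
(Check via u − w = 2F/√(2b): u − w = -7.01985, 2F/√(2b) = -7.01985.)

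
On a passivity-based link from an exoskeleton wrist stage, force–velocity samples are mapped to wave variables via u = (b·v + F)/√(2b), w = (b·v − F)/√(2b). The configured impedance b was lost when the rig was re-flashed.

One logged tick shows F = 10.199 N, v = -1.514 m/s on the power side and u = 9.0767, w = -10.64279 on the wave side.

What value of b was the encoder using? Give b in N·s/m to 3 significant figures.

u + w = -1.56609;  u + w = √(2b)·v, so √(2b) = -1.56609/(-1.514) = 1.03441.
b = (√(2b))²/2 = 1.06999/2 = 0.53500.
(Check via u − w = 2F/√(2b): u − w = 19.71949, 2F/√(2b) = 19.71954.)

b = 0.535 N·s/m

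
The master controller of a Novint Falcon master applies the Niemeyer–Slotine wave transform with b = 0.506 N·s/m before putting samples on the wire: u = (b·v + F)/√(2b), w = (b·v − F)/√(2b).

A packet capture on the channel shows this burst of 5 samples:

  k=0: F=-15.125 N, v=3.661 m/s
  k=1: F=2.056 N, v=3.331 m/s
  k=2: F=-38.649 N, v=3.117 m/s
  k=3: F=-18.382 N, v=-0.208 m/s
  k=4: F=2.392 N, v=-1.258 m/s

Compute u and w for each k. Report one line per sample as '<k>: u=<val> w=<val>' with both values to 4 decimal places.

k=0: b·v=0.506×3.661=1.8525; √(2b)=1.0060; u=(1.8525+(-15.125))/1.0060=-13.1936, w=(1.8525−(-15.125))/1.0060=16.8765
k=1: b·v=0.506×3.331=1.6855; √(2b)=1.0060; u=(1.6855+2.056)/1.0060=3.7192, w=(1.6855−2.056)/1.0060=-0.3683
k=2: b·v=0.506×3.117=1.5772; √(2b)=1.0060; u=(1.5772+(-38.649))/1.0060=-36.8513, w=(1.5772−(-38.649))/1.0060=39.9870
k=3: b·v=0.506×(-0.208)=-0.1052; √(2b)=1.0060; u=(-0.1052+(-18.382))/1.0060=-18.3773, w=(-0.1052−(-18.382))/1.0060=18.1681
k=4: b·v=0.506×(-1.258)=-0.6365; √(2b)=1.0060; u=(-0.6365+2.392)/1.0060=1.7450, w=(-0.6365−2.392)/1.0060=-3.0105

0: u=-13.1936 w=16.8765
1: u=3.7192 w=-0.3683
2: u=-36.8513 w=39.9870
3: u=-18.3773 w=18.1681
4: u=1.7450 w=-3.0105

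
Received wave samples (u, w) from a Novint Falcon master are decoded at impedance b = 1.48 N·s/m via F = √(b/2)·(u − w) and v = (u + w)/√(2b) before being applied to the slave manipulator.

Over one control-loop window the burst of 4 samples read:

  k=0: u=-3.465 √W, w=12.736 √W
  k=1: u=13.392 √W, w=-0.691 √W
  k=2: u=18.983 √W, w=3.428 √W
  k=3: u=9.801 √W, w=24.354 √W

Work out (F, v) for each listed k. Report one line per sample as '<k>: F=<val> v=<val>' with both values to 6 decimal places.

0: F=-13.936627 v=5.388659
1: F=12.114655 v=7.382306
2: F=13.380917 v=13.026129
3: F=-12.518964 v=19.852191

k=0: u−w=-16.201000, u+w=9.271000; √(b/2)=0.860233, √(2b)=1.720465; F=0.860233×(-16.201)=-13.936627, v=9.271000/1.720465=5.388659
k=1: u−w=14.083000, u+w=12.701000; √(b/2)=0.860233, √(2b)=1.720465; F=0.860233×14.083=12.114655, v=12.701000/1.720465=7.382306
k=2: u−w=15.555000, u+w=22.411000; √(b/2)=0.860233, √(2b)=1.720465; F=0.860233×15.555=13.380917, v=22.411000/1.720465=13.026129
k=3: u−w=-14.553000, u+w=34.155000; √(b/2)=0.860233, √(2b)=1.720465; F=0.860233×(-14.553)=-12.518964, v=34.155000/1.720465=19.852191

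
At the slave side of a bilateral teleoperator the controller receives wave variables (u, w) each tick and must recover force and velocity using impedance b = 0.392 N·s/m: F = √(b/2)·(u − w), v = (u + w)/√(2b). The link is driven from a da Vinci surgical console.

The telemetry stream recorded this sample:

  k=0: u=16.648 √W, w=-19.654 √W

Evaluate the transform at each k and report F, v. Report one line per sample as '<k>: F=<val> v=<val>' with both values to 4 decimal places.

0: F=16.0716 v=-3.3949

k=0: u−w=36.3020, u+w=-3.0060; √(b/2)=0.4427, √(2b)=0.8854; F=0.4427×36.302=16.0716, v=-3.0060/0.8854=-3.3949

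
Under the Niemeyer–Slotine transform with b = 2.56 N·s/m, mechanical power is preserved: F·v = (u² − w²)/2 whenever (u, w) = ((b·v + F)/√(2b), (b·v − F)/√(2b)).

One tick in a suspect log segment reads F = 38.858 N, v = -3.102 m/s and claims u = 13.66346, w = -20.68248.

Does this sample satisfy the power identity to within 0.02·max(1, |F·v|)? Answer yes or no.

yes

F·v = 38.858×(-3.102) = -120.5375 W.
(u² − w²)/2 = (186.6901 − 427.7650)/2 = -120.5374 W.
|Δ| = 0.0001;  2% of max(1, |F·v|) = 2.4108.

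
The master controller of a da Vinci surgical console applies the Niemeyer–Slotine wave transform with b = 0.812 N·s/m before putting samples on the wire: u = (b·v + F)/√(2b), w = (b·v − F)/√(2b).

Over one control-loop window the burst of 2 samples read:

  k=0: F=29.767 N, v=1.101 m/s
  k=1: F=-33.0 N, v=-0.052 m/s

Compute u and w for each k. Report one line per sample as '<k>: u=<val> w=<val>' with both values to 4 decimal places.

0: u=24.0599 w=-22.6568
1: u=-25.9284 w=25.8622

k=0: b·v=0.812×1.101=0.8940; √(2b)=1.2744; u=(0.8940+29.767)/1.2744=24.0599, w=(0.8940−29.767)/1.2744=-22.6568
k=1: b·v=0.812×(-0.052)=-0.0422; √(2b)=1.2744; u=(-0.0422+(-33.0))/1.2744=-25.9284, w=(-0.0422−(-33.0))/1.2744=25.8622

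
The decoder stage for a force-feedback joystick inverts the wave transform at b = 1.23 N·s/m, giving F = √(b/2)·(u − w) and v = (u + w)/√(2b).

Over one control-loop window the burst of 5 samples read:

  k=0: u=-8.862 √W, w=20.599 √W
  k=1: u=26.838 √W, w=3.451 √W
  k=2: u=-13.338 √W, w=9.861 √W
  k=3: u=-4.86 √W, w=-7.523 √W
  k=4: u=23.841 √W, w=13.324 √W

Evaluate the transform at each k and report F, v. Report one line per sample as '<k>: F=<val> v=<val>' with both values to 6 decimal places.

k=0: u−w=-29.461000, u+w=11.737000; √(b/2)=0.784219, √(2b)=1.568439; F=0.784219×(-29.461)=-23.103886, v=11.737000/1.568439=7.483238
k=1: u−w=23.387000, u+w=30.289000; √(b/2)=0.784219, √(2b)=1.568439; F=0.784219×23.387=18.340538, v=30.289000/1.568439=19.311561
k=2: u−w=-23.199000, u+w=-3.477000; √(b/2)=0.784219, √(2b)=1.568439; F=0.784219×(-23.199)=-18.193105, v=-3.477000/1.568439=-2.216854
k=3: u−w=2.663000, u+w=-12.383000; √(b/2)=0.784219, √(2b)=1.568439; F=0.784219×2.663=2.088376, v=-12.383000/1.568439=-7.895112
k=4: u−w=10.517000, u+w=37.165000; √(b/2)=0.784219, √(2b)=1.568439; F=0.784219×10.517=8.247635, v=37.165000/1.568439=23.695539

0: F=-23.103886 v=7.483238
1: F=18.340538 v=19.311561
2: F=-18.193105 v=-2.216854
3: F=2.088376 v=-7.895112
4: F=8.247635 v=23.695539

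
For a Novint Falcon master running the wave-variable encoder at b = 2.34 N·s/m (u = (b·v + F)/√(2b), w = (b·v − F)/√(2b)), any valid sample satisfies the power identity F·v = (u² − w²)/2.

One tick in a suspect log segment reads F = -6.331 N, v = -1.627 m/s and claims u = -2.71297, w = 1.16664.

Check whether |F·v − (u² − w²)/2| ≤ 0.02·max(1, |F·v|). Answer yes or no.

no

F·v = (-6.331)×(-1.627) = 10.3005 W.
(u² − w²)/2 = (7.3602 − 1.3610)/2 = 2.9996 W.
|Δ| = 7.3010;  2% of max(1, |F·v|) = 0.2060.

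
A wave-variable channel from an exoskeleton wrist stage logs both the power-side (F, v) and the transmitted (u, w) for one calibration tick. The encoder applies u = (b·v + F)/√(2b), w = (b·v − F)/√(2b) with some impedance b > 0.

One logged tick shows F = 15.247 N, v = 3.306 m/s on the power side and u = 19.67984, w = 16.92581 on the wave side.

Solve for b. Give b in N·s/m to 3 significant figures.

b = 61.3 N·s/m

u + w = 36.6056;  u + w = √(2b)·v, so √(2b) = 36.6056/3.306 = 11.0725.
b = (√(2b))²/2 = 122.6000/2 = 61.3000.
(Check via u − w = 2F/√(2b): u − w = 2.7540, 2F/√(2b) = 2.7540.)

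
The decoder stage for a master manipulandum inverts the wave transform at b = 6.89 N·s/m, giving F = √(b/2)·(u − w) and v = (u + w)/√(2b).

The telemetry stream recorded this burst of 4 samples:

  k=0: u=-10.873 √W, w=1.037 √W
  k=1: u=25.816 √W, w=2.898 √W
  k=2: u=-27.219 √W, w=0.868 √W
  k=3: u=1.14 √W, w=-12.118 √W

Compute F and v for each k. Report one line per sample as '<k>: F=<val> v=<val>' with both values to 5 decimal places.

0: F=-22.10581 v=-2.64968
1: F=42.53744 v=7.73516
2: F=-52.13147 v=-7.09860
3: F=24.60779 v=-2.95732

k=0: u−w=-11.91000, u+w=-9.83600; √(b/2)=1.85607, √(2b)=3.71214; F=1.85607×(-11.91)=-22.10581, v=-9.83600/3.71214=-2.64968
k=1: u−w=22.91800, u+w=28.71400; √(b/2)=1.85607, √(2b)=3.71214; F=1.85607×22.918=42.53744, v=28.71400/3.71214=7.73516
k=2: u−w=-28.08700, u+w=-26.35100; √(b/2)=1.85607, √(2b)=3.71214; F=1.85607×(-28.087)=-52.13147, v=-26.35100/3.71214=-7.09860
k=3: u−w=13.25800, u+w=-10.97800; √(b/2)=1.85607, √(2b)=3.71214; F=1.85607×13.258=24.60779, v=-10.97800/3.71214=-2.95732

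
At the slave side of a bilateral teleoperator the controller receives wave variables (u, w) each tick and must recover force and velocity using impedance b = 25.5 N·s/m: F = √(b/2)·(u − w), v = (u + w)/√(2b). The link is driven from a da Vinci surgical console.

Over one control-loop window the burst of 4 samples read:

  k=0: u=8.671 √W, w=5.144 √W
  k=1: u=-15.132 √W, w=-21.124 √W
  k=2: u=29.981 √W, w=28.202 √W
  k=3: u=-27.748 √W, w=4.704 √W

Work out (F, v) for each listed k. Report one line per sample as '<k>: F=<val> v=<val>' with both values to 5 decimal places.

k=0: u−w=3.52700, u+w=13.81500; √(b/2)=3.57071, √(2b)=7.14143; F=3.57071×3.527=12.59391, v=13.81500/7.14143=1.93449
k=1: u−w=5.99200, u+w=-36.25600; √(b/2)=3.57071, √(2b)=7.14143; F=3.57071×5.992=21.39572, v=-36.25600/7.14143=-5.07686
k=2: u−w=1.77900, u+w=58.18300; √(b/2)=3.57071, √(2b)=7.14143; F=3.57071×1.779=6.35230, v=58.18300/7.14143=8.14725
k=3: u−w=-32.45200, u+w=-23.04400; √(b/2)=3.57071, √(2b)=7.14143; F=3.57071×(-32.452)=-115.87682, v=-23.04400/7.14143=-3.22681

0: F=12.59391 v=1.93449
1: F=21.39572 v=-5.07686
2: F=6.35230 v=8.14725
3: F=-115.87682 v=-3.22681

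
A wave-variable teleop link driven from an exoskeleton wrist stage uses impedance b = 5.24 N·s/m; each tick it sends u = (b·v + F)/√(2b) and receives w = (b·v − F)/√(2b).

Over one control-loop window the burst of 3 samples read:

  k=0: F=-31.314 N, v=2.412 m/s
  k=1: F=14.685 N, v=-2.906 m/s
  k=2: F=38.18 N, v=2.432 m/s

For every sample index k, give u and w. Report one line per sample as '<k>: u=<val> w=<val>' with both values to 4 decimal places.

k=0: b·v=5.24×2.412=12.6389; √(2b)=3.2373; u=(12.6389+(-31.314))/3.2373=-5.7688, w=(12.6389−(-31.314))/3.2373=13.5771
k=1: b·v=5.24×(-2.906)=-15.2274; √(2b)=3.2373; u=(-15.2274+14.685)/3.2373=-0.1676, w=(-15.2274−14.685)/3.2373=-9.2400
k=2: b·v=5.24×2.432=12.7437; √(2b)=3.2373; u=(12.7437+38.18)/3.2373=15.7304, w=(12.7437−38.18)/3.2373=-7.8573

0: u=-5.7688 w=13.5771
1: u=-0.1676 w=-9.2400
2: u=15.7304 w=-7.8573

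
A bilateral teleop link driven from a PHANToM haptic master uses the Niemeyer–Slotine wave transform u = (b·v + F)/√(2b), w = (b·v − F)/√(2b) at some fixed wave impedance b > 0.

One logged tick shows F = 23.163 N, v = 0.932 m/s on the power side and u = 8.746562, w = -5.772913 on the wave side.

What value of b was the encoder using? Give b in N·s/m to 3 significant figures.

b = 5.09 N·s/m

u + w = 2.973649;  u + w = √(2b)·v, so √(2b) = 2.973649/0.932 = 3.190611.
b = (√(2b))²/2 = 10.179995/2 = 5.089998.
(Check via u − w = 2F/√(2b): u − w = 14.519475, 2F/√(2b) = 14.519478.)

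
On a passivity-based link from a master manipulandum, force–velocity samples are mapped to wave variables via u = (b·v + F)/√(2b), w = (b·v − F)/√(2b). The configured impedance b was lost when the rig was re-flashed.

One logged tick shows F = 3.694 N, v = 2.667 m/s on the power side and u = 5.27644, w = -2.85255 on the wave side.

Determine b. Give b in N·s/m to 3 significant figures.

b = 0.413 N·s/m

u + w = 2.42389;  u + w = √(2b)·v, so √(2b) = 2.42389/2.667 = 0.90885.
b = (√(2b))²/2 = 0.82600/2 = 0.41300.
(Check via u − w = 2F/√(2b): u − w = 8.12899, 2F/√(2b) = 8.12900.)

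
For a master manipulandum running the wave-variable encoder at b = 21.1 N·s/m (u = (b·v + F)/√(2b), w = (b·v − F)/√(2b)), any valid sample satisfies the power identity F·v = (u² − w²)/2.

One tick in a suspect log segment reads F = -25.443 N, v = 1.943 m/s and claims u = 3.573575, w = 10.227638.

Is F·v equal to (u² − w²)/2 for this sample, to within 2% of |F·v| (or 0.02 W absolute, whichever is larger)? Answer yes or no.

F·v = (-25.443)×1.943 = -49.435749 W.
(u² − w²)/2 = (12.770438 − 104.604579)/2 = -45.917070 W.
|Δ| = 3.518679;  2% of max(1, |F·v|) = 0.988715.

no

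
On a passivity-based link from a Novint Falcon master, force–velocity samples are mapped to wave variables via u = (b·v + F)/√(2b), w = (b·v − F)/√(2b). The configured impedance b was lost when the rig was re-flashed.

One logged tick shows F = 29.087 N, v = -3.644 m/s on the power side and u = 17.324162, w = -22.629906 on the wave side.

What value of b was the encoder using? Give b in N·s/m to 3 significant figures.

u + w = -5.305744;  u + w = √(2b)·v, so √(2b) = -5.305744/(-3.644) = 1.456022.
b = (√(2b))²/2 = 2.120000/2 = 1.060000.
(Check via u − w = 2F/√(2b): u − w = 39.954068, 2F/√(2b) = 39.954068.)

b = 1.06 N·s/m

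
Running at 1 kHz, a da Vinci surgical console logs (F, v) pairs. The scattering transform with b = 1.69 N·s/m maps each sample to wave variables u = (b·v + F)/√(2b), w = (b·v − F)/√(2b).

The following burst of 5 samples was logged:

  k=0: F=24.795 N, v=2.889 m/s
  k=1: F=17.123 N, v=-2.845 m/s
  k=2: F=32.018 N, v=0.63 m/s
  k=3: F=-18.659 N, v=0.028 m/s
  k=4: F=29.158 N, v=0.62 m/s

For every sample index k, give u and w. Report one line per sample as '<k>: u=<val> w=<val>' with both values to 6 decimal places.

k=0: b·v=1.69×2.889=4.882410; √(2b)=1.838478; u=(4.882410+24.795)/1.838478=16.142383, w=(4.882410−24.795)/1.838478=-10.831021
k=1: b·v=1.69×(-2.845)=-4.808050; √(2b)=1.838478; u=(-4.808050+17.123)/1.838478=6.698450, w=(-4.808050−17.123)/1.838478=-11.928919
k=2: b·v=1.69×0.63=1.064700; √(2b)=1.838478; u=(1.064700+32.018)/1.838478=17.994617, w=(1.064700−32.018)/1.838478=-16.836376
k=3: b·v=1.69×0.028=0.047320; √(2b)=1.838478; u=(0.047320+(-18.659))/1.838478=-10.123419, w=(0.047320−(-18.659))/1.838478=10.174897
k=4: b·v=1.69×0.62=1.047800; √(2b)=1.838478; u=(1.047800+29.158)/1.838478=16.429789, w=(1.047800−29.158)/1.838478=-15.289933

0: u=16.142383 w=-10.831021
1: u=6.698450 w=-11.928919
2: u=17.994617 w=-16.836376
3: u=-10.123419 w=10.174897
4: u=16.429789 w=-15.289933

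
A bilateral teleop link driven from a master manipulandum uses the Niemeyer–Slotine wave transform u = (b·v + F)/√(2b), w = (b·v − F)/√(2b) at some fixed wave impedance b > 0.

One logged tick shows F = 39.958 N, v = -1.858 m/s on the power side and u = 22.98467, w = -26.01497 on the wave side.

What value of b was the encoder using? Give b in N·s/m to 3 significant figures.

u + w = -3.0303;  u + w = √(2b)·v, so √(2b) = -3.0303/(-1.858) = 1.6309.
b = (√(2b))²/2 = 2.6600/2 = 1.3300.
(Check via u − w = 2F/√(2b): u − w = 48.9996, 2F/√(2b) = 48.9997.)

b = 1.33 N·s/m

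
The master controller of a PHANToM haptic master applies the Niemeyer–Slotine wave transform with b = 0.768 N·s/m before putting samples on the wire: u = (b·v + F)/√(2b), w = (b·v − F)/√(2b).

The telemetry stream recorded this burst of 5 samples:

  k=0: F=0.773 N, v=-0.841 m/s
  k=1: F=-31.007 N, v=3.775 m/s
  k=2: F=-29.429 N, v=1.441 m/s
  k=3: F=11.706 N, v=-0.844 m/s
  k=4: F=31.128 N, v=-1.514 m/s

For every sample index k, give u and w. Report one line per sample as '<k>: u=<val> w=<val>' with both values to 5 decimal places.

0: u=0.10256 w=-1.14486
1: u=-22.67938 w=27.35795
2: u=-22.85247 w=24.63838
3: u=8.92223 w=-9.96825
4: u=24.17811 w=-26.05449

k=0: b·v=0.768×(-0.841)=-0.64589; √(2b)=1.23935; u=(-0.64589+0.773)/1.23935=0.10256, w=(-0.64589−0.773)/1.23935=-1.14486
k=1: b·v=0.768×3.775=2.89920; √(2b)=1.23935; u=(2.89920+(-31.007))/1.23935=-22.67938, w=(2.89920−(-31.007))/1.23935=27.35795
k=2: b·v=0.768×1.441=1.10669; √(2b)=1.23935; u=(1.10669+(-29.429))/1.23935=-22.85247, w=(1.10669−(-29.429))/1.23935=24.63838
k=3: b·v=0.768×(-0.844)=-0.64819; √(2b)=1.23935; u=(-0.64819+11.706)/1.23935=8.92223, w=(-0.64819−11.706)/1.23935=-9.96825
k=4: b·v=0.768×(-1.514)=-1.16275; √(2b)=1.23935; u=(-1.16275+31.128)/1.23935=24.17811, w=(-1.16275−31.128)/1.23935=-26.05449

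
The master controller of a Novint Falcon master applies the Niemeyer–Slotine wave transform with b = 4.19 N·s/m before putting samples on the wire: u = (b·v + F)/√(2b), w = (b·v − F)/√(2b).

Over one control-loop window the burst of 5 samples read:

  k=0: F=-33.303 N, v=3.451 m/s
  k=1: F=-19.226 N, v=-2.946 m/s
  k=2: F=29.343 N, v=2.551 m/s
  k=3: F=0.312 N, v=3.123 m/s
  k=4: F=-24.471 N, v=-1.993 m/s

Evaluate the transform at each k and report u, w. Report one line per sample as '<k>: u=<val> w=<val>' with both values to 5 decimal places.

k=0: b·v=4.19×3.451=14.45969; √(2b)=2.89482; u=(14.45969+(-33.303))/2.89482=-6.50931, w=(14.45969−(-33.303))/2.89482=16.49935
k=1: b·v=4.19×(-2.946)=-12.34374; √(2b)=2.89482; u=(-12.34374+(-19.226))/2.89482=-10.90559, w=(-12.34374−(-19.226))/2.89482=2.37744
k=2: b·v=4.19×2.551=10.68869; √(2b)=2.89482; u=(10.68869+29.343)/2.89482=13.82872, w=(10.68869−29.343)/2.89482=-6.44402
k=3: b·v=4.19×3.123=13.08537; √(2b)=2.89482; u=(13.08537+0.312)/2.89482=4.62804, w=(13.08537−0.312)/2.89482=4.41249
k=4: b·v=4.19×(-1.993)=-8.35067; √(2b)=2.89482; u=(-8.35067+(-24.471))/2.89482=-11.33806, w=(-8.35067−(-24.471))/2.89482=5.56868

0: u=-6.50931 w=16.49935
1: u=-10.90559 w=2.37744
2: u=13.82872 w=-6.44402
3: u=4.62804 w=4.41249
4: u=-11.33806 w=5.56868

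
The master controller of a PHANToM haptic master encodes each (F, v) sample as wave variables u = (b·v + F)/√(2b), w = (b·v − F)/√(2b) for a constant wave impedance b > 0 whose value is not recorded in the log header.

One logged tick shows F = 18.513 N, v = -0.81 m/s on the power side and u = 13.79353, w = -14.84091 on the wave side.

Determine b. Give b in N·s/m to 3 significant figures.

u + w = -1.0474;  u + w = √(2b)·v, so √(2b) = -1.0474/(-0.81) = 1.2931.
b = (√(2b))²/2 = 1.6720/2 = 0.8360.
(Check via u − w = 2F/√(2b): u − w = 28.6344, 2F/√(2b) = 28.6344.)

b = 0.836 N·s/m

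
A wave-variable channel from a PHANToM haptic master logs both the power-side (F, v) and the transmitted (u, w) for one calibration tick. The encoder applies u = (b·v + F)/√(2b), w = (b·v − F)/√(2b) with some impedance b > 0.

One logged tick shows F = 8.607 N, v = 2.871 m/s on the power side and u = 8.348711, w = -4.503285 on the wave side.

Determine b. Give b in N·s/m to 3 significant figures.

b = 0.897 N·s/m

u + w = 3.845426;  u + w = √(2b)·v, so √(2b) = 3.845426/2.871 = 1.339403.
b = (√(2b))²/2 = 1.794000/2 = 0.897000.
(Check via u − w = 2F/√(2b): u − w = 12.851996, 2F/√(2b) = 12.851995.)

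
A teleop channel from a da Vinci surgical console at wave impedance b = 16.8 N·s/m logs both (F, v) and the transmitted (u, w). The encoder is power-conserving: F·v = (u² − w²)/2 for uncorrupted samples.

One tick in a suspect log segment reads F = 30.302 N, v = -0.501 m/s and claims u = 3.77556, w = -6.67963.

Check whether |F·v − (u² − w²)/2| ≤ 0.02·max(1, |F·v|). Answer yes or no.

yes

F·v = 30.302×(-0.501) = -15.1813 W.
(u² − w²)/2 = (14.2549 − 44.6175)/2 = -15.1813 W.
|Δ| = 0.0000;  2% of max(1, |F·v|) = 0.3036.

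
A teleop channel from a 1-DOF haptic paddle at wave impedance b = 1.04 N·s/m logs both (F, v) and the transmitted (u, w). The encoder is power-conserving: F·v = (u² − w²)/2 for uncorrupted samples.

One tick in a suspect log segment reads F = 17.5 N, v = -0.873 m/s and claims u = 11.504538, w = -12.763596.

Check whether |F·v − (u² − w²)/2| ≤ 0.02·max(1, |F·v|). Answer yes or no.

F·v = 17.5×(-0.873) = -15.277500 W.
(u² − w²)/2 = (132.354395 − 162.909383)/2 = -15.277494 W.
|Δ| = 0.000006;  2% of max(1, |F·v|) = 0.305550.

yes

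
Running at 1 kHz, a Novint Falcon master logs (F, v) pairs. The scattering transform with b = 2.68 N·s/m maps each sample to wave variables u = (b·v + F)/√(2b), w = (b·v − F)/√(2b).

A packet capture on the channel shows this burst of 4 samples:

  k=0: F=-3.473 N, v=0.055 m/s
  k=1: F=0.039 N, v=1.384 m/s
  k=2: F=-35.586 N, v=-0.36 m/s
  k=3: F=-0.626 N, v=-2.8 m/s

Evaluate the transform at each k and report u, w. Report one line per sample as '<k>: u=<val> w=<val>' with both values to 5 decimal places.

0: u=-1.43644 w=1.56377
1: u=1.61894 w=1.58525
2: u=-15.78754 w=14.95408
3: u=-3.51163 w=-2.97084

k=0: b·v=2.68×0.055=0.14740; √(2b)=2.31517; u=(0.14740+(-3.473))/2.31517=-1.43644, w=(0.14740−(-3.473))/2.31517=1.56377
k=1: b·v=2.68×1.384=3.70912; √(2b)=2.31517; u=(3.70912+0.039)/2.31517=1.61894, w=(3.70912−0.039)/2.31517=1.58525
k=2: b·v=2.68×(-0.36)=-0.96480; √(2b)=2.31517; u=(-0.96480+(-35.586))/2.31517=-15.78754, w=(-0.96480−(-35.586))/2.31517=14.95408
k=3: b·v=2.68×(-2.8)=-7.50400; √(2b)=2.31517; u=(-7.50400+(-0.626))/2.31517=-3.51163, w=(-7.50400−(-0.626))/2.31517=-2.97084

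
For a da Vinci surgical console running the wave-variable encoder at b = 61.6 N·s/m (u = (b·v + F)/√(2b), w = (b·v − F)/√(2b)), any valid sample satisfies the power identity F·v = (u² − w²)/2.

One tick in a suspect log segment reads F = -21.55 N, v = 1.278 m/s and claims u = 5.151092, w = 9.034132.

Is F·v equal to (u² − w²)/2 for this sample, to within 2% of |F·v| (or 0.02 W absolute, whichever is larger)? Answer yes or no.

yes

F·v = (-21.55)×1.278 = -27.540900 W.
(u² − w²)/2 = (26.533749 − 81.615541)/2 = -27.540896 W.
|Δ| = 0.000004;  2% of max(1, |F·v|) = 0.550818.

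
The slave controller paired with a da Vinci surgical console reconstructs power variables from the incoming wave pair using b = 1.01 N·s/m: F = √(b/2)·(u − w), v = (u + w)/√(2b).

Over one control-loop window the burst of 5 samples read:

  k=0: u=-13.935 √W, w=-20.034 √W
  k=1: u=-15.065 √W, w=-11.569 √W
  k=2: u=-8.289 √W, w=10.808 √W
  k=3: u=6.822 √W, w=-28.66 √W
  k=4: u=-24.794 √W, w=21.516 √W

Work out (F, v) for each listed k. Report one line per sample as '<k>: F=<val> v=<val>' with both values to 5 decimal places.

k=0: u−w=6.09900, u+w=-33.96900; √(b/2)=0.71063, √(2b)=1.42127; F=0.71063×6.099=4.33415, v=-33.96900/1.42127=-23.90050
k=1: u−w=-3.49600, u+w=-26.63400; √(b/2)=0.71063, √(2b)=1.42127; F=0.71063×(-3.496)=-2.48437, v=-26.63400/1.42127=-18.73962
k=2: u−w=-19.09700, u+w=2.51900; √(b/2)=0.71063, √(2b)=1.42127; F=0.71063×(-19.097)=-13.57097, v=2.51900/1.42127=1.77236
k=3: u−w=35.48200, u+w=-21.83800; √(b/2)=0.71063, √(2b)=1.42127; F=0.71063×35.482=25.21470, v=-21.83800/1.42127=-15.36516
k=4: u−w=-46.31000, u+w=-3.27800; √(b/2)=0.71063, √(2b)=1.42127; F=0.71063×(-46.31)=-32.90944, v=-3.27800/1.42127=-2.30639

0: F=4.33415 v=-23.90050
1: F=-2.48437 v=-18.73962
2: F=-13.57097 v=1.77236
3: F=25.21470 v=-15.36516
4: F=-32.90944 v=-2.30639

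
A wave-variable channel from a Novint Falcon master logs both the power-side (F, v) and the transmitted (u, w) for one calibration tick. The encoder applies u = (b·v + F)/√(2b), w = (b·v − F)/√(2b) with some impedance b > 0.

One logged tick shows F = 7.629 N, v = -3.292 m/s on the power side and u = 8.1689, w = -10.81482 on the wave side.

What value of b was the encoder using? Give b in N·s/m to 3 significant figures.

b = 0.323 N·s/m

u + w = -2.64592;  u + w = √(2b)·v, so √(2b) = -2.64592/(-3.292) = 0.80374.
b = (√(2b))²/2 = 0.64600/2 = 0.32300.
(Check via u − w = 2F/√(2b): u − w = 18.98372, 2F/√(2b) = 18.98369.)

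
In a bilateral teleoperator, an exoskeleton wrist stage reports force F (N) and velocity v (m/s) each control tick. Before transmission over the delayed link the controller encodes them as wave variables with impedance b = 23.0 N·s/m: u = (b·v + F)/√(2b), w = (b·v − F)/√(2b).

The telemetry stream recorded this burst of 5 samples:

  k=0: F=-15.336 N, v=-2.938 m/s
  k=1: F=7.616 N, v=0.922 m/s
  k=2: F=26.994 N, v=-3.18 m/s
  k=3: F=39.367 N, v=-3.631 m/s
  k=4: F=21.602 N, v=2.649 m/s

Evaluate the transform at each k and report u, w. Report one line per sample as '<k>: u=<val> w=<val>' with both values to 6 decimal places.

k=0: b·v=23.0×(-2.938)=-67.574000; √(2b)=6.782330; u=(-67.574000+(-15.336))/6.782330=-12.224413, w=(-67.574000−(-15.336))/6.782330=-7.702073
k=1: b·v=23.0×0.922=21.206000; √(2b)=6.782330; u=(21.206000+7.616)/6.782330=4.249572, w=(21.206000−7.616)/6.782330=2.003736
k=2: b·v=23.0×(-3.18)=-73.140000; √(2b)=6.782330; u=(-73.140000+26.994)/6.782330=-6.803857, w=(-73.140000−26.994)/6.782330=-14.763953
k=3: b·v=23.0×(-3.631)=-83.513000; √(2b)=6.782330; u=(-83.513000+39.367)/6.782330=-6.508973, w=(-83.513000−39.367)/6.782330=-18.117668
k=4: b·v=23.0×2.649=60.927000; √(2b)=6.782330; u=(60.927000+21.602)/6.782330=12.168237, w=(60.927000−21.602)/6.782330=5.798155

0: u=-12.224413 w=-7.702073
1: u=4.249572 w=2.003736
2: u=-6.803857 w=-14.763953
3: u=-6.508973 w=-18.117668
4: u=12.168237 w=5.798155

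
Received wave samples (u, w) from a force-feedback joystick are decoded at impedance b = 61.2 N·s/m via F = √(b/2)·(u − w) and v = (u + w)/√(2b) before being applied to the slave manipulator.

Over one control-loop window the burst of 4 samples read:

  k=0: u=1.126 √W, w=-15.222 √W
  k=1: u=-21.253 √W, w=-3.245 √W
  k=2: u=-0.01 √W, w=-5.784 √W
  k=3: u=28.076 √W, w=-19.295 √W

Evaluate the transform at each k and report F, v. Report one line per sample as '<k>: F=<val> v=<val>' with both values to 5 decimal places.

k=0: u−w=16.34800, u+w=-14.09600; √(b/2)=5.53173, √(2b)=11.06345; F=5.53173×16.348=90.43267, v=-14.09600/11.06345=-1.27410
k=1: u−w=-18.00800, u+w=-24.49800; √(b/2)=5.53173, √(2b)=11.06345; F=5.53173×(-18.008)=-99.61533, v=-24.49800/11.06345=-2.21432
k=2: u−w=5.77400, u+w=-5.79400; √(b/2)=5.53173, √(2b)=11.06345; F=5.53173×5.774=31.94019, v=-5.79400/11.06345=-0.52371
k=3: u−w=47.37100, u+w=8.78100; √(b/2)=5.53173, √(2b)=11.06345; F=5.53173×47.371=262.04342, v=8.78100/11.06345=0.79369

0: F=90.43267 v=-1.27410
1: F=-99.61533 v=-2.21432
2: F=31.94019 v=-0.52371
3: F=262.04342 v=0.79369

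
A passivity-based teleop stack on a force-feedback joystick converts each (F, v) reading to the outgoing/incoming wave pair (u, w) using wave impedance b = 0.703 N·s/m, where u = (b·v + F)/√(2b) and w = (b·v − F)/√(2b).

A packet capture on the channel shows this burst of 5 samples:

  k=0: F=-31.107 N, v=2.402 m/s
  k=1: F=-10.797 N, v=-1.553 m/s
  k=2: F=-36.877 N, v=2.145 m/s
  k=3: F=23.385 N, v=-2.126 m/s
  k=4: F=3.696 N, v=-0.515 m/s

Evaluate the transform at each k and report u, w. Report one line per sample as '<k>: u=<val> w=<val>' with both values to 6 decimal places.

0: u=-24.809973 w=27.658142
1: u=-10.026373 w=8.184905
2: u=-29.828466 w=32.371897
3: u=18.461266 w=-20.982167
4: u=2.811688 w=-3.422348

k=0: b·v=0.703×2.402=1.688606; √(2b)=1.185749; u=(1.688606+(-31.107))/1.185749=-24.809973, w=(1.688606−(-31.107))/1.185749=27.658142
k=1: b·v=0.703×(-1.553)=-1.091759; √(2b)=1.185749; u=(-1.091759+(-10.797))/1.185749=-10.026373, w=(-1.091759−(-10.797))/1.185749=8.184905
k=2: b·v=0.703×2.145=1.507935; √(2b)=1.185749; u=(1.507935+(-36.877))/1.185749=-29.828466, w=(1.507935−(-36.877))/1.185749=32.371897
k=3: b·v=0.703×(-2.126)=-1.494578; √(2b)=1.185749; u=(-1.494578+23.385)/1.185749=18.461266, w=(-1.494578−23.385)/1.185749=-20.982167
k=4: b·v=0.703×(-0.515)=-0.362045; √(2b)=1.185749; u=(-0.362045+3.696)/1.185749=2.811688, w=(-0.362045−3.696)/1.185749=-3.422348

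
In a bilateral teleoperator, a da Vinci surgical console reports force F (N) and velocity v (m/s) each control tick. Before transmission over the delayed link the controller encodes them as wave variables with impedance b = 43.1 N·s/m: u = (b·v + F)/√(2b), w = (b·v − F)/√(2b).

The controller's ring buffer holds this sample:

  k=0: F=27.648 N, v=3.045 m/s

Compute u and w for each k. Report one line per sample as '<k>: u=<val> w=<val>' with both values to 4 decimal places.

0: u=17.1134 w=11.1576

k=0: b·v=43.1×3.045=131.2395; √(2b)=9.2844; u=(131.2395+27.648)/9.2844=17.1134, w=(131.2395−27.648)/9.2844=11.1576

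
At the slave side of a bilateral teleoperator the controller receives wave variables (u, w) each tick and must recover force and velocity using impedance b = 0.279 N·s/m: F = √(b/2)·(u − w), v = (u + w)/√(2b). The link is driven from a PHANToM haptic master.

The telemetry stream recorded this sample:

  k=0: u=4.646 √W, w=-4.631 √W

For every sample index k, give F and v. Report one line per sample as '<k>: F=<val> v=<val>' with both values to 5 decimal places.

k=0: u−w=9.27700, u+w=0.01500; √(b/2)=0.37350, √(2b)=0.74699; F=0.37350×9.277=3.46493, v=0.01500/0.74699=0.02008

0: F=3.46493 v=0.02008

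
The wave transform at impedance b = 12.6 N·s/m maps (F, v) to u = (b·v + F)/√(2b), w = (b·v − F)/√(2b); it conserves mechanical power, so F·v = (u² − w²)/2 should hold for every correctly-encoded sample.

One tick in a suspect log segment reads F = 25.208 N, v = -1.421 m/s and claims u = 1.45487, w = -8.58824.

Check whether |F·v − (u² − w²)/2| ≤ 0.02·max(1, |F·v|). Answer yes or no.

yes

F·v = 25.208×(-1.421) = -35.8206 W.
(u² − w²)/2 = (2.1166 − 73.7579)/2 = -35.8206 W.
|Δ| = 0.0000;  2% of max(1, |F·v|) = 0.7164.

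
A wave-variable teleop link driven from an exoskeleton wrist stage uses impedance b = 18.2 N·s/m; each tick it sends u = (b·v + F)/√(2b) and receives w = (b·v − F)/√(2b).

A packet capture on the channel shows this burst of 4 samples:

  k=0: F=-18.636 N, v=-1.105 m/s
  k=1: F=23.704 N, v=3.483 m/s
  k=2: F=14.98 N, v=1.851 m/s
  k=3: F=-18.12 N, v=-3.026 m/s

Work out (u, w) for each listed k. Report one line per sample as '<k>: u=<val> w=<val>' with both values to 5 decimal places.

k=0: b·v=18.2×(-1.105)=-20.11100; √(2b)=6.03324; u=(-20.11100+(-18.636))/6.03324=-6.42225, w=(-20.11100−(-18.636))/6.03324=-0.24448
k=1: b·v=18.2×3.483=63.39060; √(2b)=6.03324; u=(63.39060+23.704)/6.03324=14.43579, w=(63.39060−23.704)/6.03324=6.57799
k=2: b·v=18.2×1.851=33.68820; √(2b)=6.03324; u=(33.68820+14.98)/6.03324=8.06668, w=(33.68820−14.98)/6.03324=3.10085
k=3: b·v=18.2×(-3.026)=-55.07320; √(2b)=6.03324; u=(-55.07320+(-18.12))/6.03324=-12.13165, w=(-55.07320−(-18.12))/6.03324=-6.12493

0: u=-6.42225 w=-0.24448
1: u=14.43579 w=6.57799
2: u=8.06668 w=3.10085
3: u=-12.13165 w=-6.12493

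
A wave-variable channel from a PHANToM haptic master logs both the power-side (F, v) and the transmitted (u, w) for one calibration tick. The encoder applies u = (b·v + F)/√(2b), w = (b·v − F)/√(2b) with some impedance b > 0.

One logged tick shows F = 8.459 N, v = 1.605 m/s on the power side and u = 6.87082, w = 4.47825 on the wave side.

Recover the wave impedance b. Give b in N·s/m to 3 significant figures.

u + w = 11.3491;  u + w = √(2b)·v, so √(2b) = 11.3491/1.605 = 7.0711.
b = (√(2b))²/2 = 50.0001/2 = 25.0000.
(Check via u − w = 2F/√(2b): u − w = 2.3926, 2F/√(2b) = 2.3926.)

b = 25 N·s/m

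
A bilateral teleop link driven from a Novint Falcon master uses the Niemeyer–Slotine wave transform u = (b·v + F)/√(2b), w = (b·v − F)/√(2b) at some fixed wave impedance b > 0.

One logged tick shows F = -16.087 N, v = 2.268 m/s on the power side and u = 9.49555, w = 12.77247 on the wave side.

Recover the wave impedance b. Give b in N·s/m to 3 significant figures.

u + w = 22.2680;  u + w = √(2b)·v, so √(2b) = 22.2680/2.268 = 9.8184.
b = (√(2b))²/2 = 96.4000/2 = 48.2000.
(Check via u − w = 2F/√(2b): u − w = -3.2769, 2F/√(2b) = -3.2769.)

b = 48.2 N·s/m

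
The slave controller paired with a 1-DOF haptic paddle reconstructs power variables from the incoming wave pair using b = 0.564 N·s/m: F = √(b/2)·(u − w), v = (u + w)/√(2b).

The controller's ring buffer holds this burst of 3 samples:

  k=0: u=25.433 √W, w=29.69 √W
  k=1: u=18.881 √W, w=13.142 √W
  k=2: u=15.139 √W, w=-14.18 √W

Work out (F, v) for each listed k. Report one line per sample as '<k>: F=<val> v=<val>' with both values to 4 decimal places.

k=0: u−w=-4.2570, u+w=55.1230; √(b/2)=0.5310, √(2b)=1.0621; F=0.5310×(-4.257)=-2.2606, v=55.1230/1.0621=51.9013
k=1: u−w=5.7390, u+w=32.0230; √(b/2)=0.5310, √(2b)=1.0621; F=0.5310×5.739=3.0476, v=32.0230/1.0621=30.1514
k=2: u−w=29.3190, u+w=0.9590; √(b/2)=0.5310, √(2b)=1.0621; F=0.5310×29.319=15.5695, v=0.9590/1.0621=0.9030

0: F=-2.2606 v=51.9013
1: F=3.0476 v=30.1514
2: F=15.5695 v=0.9030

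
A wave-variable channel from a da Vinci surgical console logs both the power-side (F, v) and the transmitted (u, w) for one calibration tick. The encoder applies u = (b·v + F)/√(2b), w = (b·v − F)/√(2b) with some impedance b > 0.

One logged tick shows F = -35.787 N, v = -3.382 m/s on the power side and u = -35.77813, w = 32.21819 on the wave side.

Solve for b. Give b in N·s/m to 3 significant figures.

u + w = -3.5599;  u + w = √(2b)·v, so √(2b) = -3.5599/(-3.382) = 1.0526.
b = (√(2b))²/2 = 1.1080/2 = 0.5540.
(Check via u − w = 2F/√(2b): u − w = -67.9963, 2F/√(2b) = -67.9964.)

b = 0.554 N·s/m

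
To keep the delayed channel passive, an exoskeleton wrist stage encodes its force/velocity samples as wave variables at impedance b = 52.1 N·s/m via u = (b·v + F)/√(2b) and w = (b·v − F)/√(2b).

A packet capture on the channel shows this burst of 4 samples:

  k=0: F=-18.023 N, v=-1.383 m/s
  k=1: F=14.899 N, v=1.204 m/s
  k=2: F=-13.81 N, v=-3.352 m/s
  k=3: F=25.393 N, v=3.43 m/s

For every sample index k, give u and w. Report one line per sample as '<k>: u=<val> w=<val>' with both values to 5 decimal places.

k=0: b·v=52.1×(-1.383)=-72.05430; √(2b)=10.20784; u=(-72.05430+(-18.023))/10.20784=-8.82433, w=(-72.05430−(-18.023))/10.20784=-5.29312
k=1: b·v=52.1×1.204=62.72840; √(2b)=10.20784; u=(62.72840+14.899)/10.20784=7.60468, w=(62.72840−14.899)/10.20784=4.68556
k=2: b·v=52.1×(-3.352)=-174.63920; √(2b)=10.20784; u=(-174.63920+(-13.81))/10.20784=-18.46122, w=(-174.63920−(-13.81))/10.20784=-15.75546
k=3: b·v=52.1×3.43=178.70300; √(2b)=10.20784; u=(178.70300+25.393)/10.20784=19.99404, w=(178.70300−25.393)/10.20784=15.01885

0: u=-8.82433 w=-5.29312
1: u=7.60468 w=4.68556
2: u=-18.46122 w=-15.75546
3: u=19.99404 w=15.01885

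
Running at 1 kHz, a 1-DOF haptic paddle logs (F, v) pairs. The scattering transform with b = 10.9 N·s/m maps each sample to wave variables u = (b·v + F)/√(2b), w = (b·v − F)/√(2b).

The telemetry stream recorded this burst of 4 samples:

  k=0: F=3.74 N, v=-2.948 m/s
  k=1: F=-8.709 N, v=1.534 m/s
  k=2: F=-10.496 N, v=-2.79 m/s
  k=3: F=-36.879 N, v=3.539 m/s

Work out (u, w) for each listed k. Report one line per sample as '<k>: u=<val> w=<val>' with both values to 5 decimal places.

0: u=-6.08116 w=-7.68320
1: u=1.71590 w=5.44642
2: u=-8.76132 w=-4.26532
3: u=0.36326 w=16.16049

k=0: b·v=10.9×(-2.948)=-32.13320; √(2b)=4.66905; u=(-32.13320+3.74)/4.66905=-6.08116, w=(-32.13320−3.74)/4.66905=-7.68320
k=1: b·v=10.9×1.534=16.72060; √(2b)=4.66905; u=(16.72060+(-8.709))/4.66905=1.71590, w=(16.72060−(-8.709))/4.66905=5.44642
k=2: b·v=10.9×(-2.79)=-30.41100; √(2b)=4.66905; u=(-30.41100+(-10.496))/4.66905=-8.76132, w=(-30.41100−(-10.496))/4.66905=-4.26532
k=3: b·v=10.9×3.539=38.57510; √(2b)=4.66905; u=(38.57510+(-36.879))/4.66905=0.36326, w=(38.57510−(-36.879))/4.66905=16.16049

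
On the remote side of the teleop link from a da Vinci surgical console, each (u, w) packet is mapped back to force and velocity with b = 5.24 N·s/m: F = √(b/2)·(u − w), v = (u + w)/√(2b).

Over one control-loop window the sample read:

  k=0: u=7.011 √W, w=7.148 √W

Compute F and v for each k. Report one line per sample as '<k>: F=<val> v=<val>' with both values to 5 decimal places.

0: F=-0.22175 v=4.37373

k=0: u−w=-0.13700, u+w=14.15900; √(b/2)=1.61864, √(2b)=3.23728; F=1.61864×(-0.137)=-0.22175, v=14.15900/3.23728=4.37373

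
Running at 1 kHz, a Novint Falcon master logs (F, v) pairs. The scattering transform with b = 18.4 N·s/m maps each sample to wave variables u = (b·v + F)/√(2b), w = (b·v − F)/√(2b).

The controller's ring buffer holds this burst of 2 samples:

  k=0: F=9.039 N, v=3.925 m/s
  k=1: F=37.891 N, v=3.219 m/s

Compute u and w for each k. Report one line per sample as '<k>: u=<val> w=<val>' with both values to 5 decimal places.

0: u=13.39515 w=10.41508
1: u=16.00986 w=3.51756

k=0: b·v=18.4×3.925=72.22000; √(2b)=6.06630; u=(72.22000+9.039)/6.06630=13.39515, w=(72.22000−9.039)/6.06630=10.41508
k=1: b·v=18.4×3.219=59.22960; √(2b)=6.06630; u=(59.22960+37.891)/6.06630=16.00986, w=(59.22960−37.891)/6.06630=3.51756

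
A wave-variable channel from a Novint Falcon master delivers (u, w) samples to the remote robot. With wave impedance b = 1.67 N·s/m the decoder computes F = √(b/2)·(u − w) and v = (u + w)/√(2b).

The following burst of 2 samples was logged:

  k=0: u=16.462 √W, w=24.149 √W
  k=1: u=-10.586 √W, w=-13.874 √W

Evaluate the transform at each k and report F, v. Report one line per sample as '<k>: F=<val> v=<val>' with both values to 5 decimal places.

k=0: u−w=-7.68700, u+w=40.61100; √(b/2)=0.91378, √(2b)=1.82757; F=0.91378×(-7.687)=-7.02425, v=40.61100/1.82757=22.22135
k=1: u−w=3.28800, u+w=-24.46000; √(b/2)=0.91378, √(2b)=1.82757; F=0.91378×3.288=3.00452, v=-24.46000/1.82757=-13.38392

0: F=-7.02425 v=22.22135
1: F=3.00452 v=-13.38392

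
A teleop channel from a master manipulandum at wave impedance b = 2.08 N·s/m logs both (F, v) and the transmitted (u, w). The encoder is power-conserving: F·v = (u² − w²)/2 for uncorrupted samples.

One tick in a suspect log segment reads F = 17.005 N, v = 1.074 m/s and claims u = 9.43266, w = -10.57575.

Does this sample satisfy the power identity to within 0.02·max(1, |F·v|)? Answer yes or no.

no

F·v = 17.005×1.074 = 18.2634 W.
(u² − w²)/2 = (88.9751 − 111.8465)/2 = -11.4357 W.
|Δ| = 29.6991;  2% of max(1, |F·v|) = 0.3653.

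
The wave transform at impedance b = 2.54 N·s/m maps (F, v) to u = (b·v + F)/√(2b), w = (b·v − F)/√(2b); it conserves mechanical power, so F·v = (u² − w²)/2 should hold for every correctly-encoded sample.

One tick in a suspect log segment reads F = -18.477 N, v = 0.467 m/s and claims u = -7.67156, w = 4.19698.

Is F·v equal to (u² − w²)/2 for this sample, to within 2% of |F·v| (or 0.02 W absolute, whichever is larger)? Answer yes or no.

F·v = (-18.477)×0.467 = -8.62876 W.
(u² − w²)/2 = (58.85283 − 17.61464)/2 = 20.61910 W.
|Δ| = 29.24785;  2% of max(1, |F·v|) = 0.17258.

no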